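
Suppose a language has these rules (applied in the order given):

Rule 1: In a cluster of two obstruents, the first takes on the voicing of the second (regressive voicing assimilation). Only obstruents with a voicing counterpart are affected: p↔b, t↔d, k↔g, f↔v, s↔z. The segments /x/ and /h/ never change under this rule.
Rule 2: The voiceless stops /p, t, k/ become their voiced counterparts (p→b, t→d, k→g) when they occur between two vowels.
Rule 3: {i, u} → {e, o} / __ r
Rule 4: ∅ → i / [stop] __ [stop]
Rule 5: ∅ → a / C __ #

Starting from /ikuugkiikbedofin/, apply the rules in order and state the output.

iguukikiigibedofina

Rule 1 (regressive voicing assimilation): /g/ precedes the voiceless obstruent /k/, so it devoices to [k] by assimilation. /k/ precedes the voiced obstruent /b/, so it voices to [g] by assimilation. /ikuugkiikbedofin/ → ikuukkiigbedofin.
Rule 2 (intervocalic voicing): /k/ is a voiceless stop between vowels /i/ and /u/, so it voices to [g]. /ikuukkiigbedofin/ → iguukkiigbedofin.
Rule 3 (pre-rhotic lowering): no segment meets the environment; /iguukkiigbedofin/ is unchanged.
Rule 4 (stop-cluster i-epenthesis): /k/ and /k/ form a stop–stop cluster, so [i] is inserted between them. /g/ and /b/ form a stop–stop cluster, so [i] is inserted between them. /iguukkiigbedofin/ → iguukikiigibedofin.
Rule 5 (final a-epenthesis): the form ends in the consonant /n/, so [a] is inserted word-finally. /iguukikiigibedofin/ → iguukikiigibedofina.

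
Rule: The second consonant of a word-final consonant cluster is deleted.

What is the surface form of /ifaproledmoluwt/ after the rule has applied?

ifaproledmoluw

/t/ is the second consonant of a word-final cluster /wt/, so it deletes.
The other instances of /f/, /p/, /r/, /l/, /d/, /m/, /w/ do not occur in the required environment and remain unchanged.
Surface form: [ifaproledmoluw].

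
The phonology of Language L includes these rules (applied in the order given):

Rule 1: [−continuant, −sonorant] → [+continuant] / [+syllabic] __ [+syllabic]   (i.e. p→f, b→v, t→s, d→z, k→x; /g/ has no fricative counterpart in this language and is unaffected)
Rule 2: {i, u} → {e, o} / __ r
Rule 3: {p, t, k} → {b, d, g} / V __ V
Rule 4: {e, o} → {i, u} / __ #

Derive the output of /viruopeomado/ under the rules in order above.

veruofeomazu

Rule 1 (intervocalic spirantization): /p/ is a stop between vowels /o/ and /e/, so it spirantizes to the fricative [f]. /d/ is a stop between vowels /a/ and /o/, so it spirantizes to the fricative [z]. /viruopeomado/ → viruofeomazo.
Rule 2 (pre-rhotic lowering): /i/ is a high vowel immediately before /r/, so it lowers to [e]. /viruofeomazo/ → veruofeomazo.
Rule 3 (intervocalic voicing): no segment meets the environment; /veruofeomazo/ is unchanged.
Rule 4 (final vowel raising): /o/ is a mid vowel in word-final position, so it raises to [u]. /veruofeomazo/ → veruofeomazu.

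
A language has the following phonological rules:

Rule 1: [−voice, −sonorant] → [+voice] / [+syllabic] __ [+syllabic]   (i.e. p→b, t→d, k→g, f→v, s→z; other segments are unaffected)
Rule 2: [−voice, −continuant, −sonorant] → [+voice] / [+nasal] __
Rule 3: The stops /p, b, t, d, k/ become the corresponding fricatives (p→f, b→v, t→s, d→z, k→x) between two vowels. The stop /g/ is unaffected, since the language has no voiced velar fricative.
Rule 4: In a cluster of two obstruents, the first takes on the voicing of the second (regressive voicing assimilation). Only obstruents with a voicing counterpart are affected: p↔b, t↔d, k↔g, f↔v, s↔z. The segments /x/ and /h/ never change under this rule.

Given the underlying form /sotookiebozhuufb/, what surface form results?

Rule 1 (intervocalic voicing): /t/ is a voiceless obstruent between vowels /o/ and /o/, so it voices to [d]. /k/ is a voiceless obstruent between vowels /o/ and /i/, so it voices to [g]. /sotookiebozhuufb/ → sodoogiebozhuufb.
Rule 2 (post-nasal voicing): no segment meets the environment; /sodoogiebozhuufb/ is unchanged.
Rule 3 (intervocalic spirantization): /d/ is a stop between vowels /o/ and /o/, so it spirantizes to the fricative [z]. /b/ is a stop between vowels /e/ and /o/, so it spirantizes to the fricative [v]. /sodoogiebozhuufb/ → sozoogievozhuufb.
Rule 4 (regressive voicing assimilation): /z/ precedes the voiceless obstruent /h/, so it devoices to [s] by assimilation. /f/ precedes the voiced obstruent /b/, so it voices to [v] by assimilation. /sozoogievozhuufb/ → sozoogievoshuuvb.

sozoogievoshuuvb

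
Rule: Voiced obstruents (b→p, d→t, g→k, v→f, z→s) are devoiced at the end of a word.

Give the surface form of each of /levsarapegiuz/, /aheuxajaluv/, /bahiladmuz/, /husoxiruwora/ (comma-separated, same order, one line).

/levsarapegiuz/: /z/ is a voiced obstruent in word-final position, so it devoices to [s]. → [levsarapegius].
/aheuxajaluv/: /v/ is a voiced obstruent in word-final position, so it devoices to [f]. → [aheuxajaluf].
/bahiladmuz/: /z/ is a voiced obstruent in word-final position, so it devoices to [s]. → [bahiladmus].
/husoxiruwora/: the rule's environment is not met; surfaces unchanged as [husoxiruwora].

levsarapegius, aheuxajaluf, bahiladmus, husoxiruwora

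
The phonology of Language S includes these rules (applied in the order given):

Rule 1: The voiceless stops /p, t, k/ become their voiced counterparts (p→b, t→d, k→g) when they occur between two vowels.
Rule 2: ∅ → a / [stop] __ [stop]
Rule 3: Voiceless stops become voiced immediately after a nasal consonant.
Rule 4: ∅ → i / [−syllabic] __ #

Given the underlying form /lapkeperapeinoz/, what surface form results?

lapakeberabeinozi

Rule 1 (intervocalic voicing): /p/ is a voiceless stop between vowels /e/ and /e/, so it voices to [b]. /p/ is a voiceless stop between vowels /a/ and /e/, so it voices to [b]. /lapkeperapeinoz/ → lapkeberabeinoz.
Rule 2 (stop-cluster a-epenthesis): /p/ and /k/ form a stop–stop cluster, so [a] is inserted between them. /lapkeberabeinoz/ → lapakeberabeinoz.
Rule 3 (post-nasal voicing): no segment meets the environment; /lapakeberabeinoz/ is unchanged.
Rule 4 (final i-epenthesis): the form ends in the consonant /z/, so [i] is inserted word-finally. /lapakeberabeinoz/ → lapakeberabeinozi.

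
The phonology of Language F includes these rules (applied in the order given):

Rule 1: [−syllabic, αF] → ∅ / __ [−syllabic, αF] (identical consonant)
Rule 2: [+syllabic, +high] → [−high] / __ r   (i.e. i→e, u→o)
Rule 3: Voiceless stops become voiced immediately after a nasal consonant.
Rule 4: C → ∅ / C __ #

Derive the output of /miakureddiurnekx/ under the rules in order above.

Rule 1 (degemination): /dd/ is a geminate; the first /d/ deletes. /miakureddiurnekx/ → miakurediurnekx.
Rule 2 (pre-rhotic lowering): /u/ is a high vowel immediately before /r/, so it lowers to [o]. /u/ is a high vowel immediately before /r/, so it lowers to [o]. /miakurediurnekx/ → miakorediornekx.
Rule 3 (post-nasal voicing): no segment meets the environment; /miakorediornekx/ is unchanged.
Rule 4 (final cluster simplification): /x/ is the second consonant of a word-final cluster /kx/, so it deletes. /miakorediornekx/ → miakorediornek.

miakorediornek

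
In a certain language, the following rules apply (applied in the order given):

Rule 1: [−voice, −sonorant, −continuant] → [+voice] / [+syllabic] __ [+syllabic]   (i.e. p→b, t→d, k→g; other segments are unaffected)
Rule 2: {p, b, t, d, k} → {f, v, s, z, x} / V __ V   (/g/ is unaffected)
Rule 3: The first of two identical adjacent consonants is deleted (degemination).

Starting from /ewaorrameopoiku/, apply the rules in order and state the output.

ewaorameovoigu

Rule 1 (intervocalic voicing): /p/ is a voiceless stop between vowels /o/ and /o/, so it voices to [b]. /k/ is a voiceless stop between vowels /i/ and /u/, so it voices to [g]. /ewaorrameopoiku/ → ewaorrameoboigu.
Rule 2 (intervocalic spirantization): /b/ is a stop between vowels /o/ and /o/, so it spirantizes to the fricative [v]. /ewaorrameoboigu/ → ewaorrameovoigu.
Rule 3 (degemination): /rr/ is a geminate; the first /r/ deletes. /ewaorrameovoigu/ → ewaorameovoigu.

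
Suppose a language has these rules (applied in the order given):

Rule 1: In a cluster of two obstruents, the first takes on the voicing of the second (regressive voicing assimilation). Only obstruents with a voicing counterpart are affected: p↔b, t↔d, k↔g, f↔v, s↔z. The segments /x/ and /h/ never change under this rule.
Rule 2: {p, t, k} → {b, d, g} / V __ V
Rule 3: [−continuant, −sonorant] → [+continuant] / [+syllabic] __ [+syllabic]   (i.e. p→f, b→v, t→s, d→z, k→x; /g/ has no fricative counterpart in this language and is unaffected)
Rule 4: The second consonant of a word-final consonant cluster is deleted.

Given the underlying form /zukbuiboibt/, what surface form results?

Rule 1 (regressive voicing assimilation): /k/ precedes the voiced obstruent /b/, so it voices to [g] by assimilation. /b/ precedes the voiceless obstruent /t/, so it devoices to [p] by assimilation. /zukbuiboibt/ → zugbuiboipt.
Rule 2 (intervocalic voicing): no segment meets the environment; /zugbuiboipt/ is unchanged.
Rule 3 (intervocalic spirantization): /b/ is a stop between vowels /i/ and /o/, so it spirantizes to the fricative [v]. /zugbuiboipt/ → zugbuivoipt.
Rule 4 (final cluster simplification): /t/ is the second consonant of a word-final cluster /pt/, so it deletes. /zugbuivoipt/ → zugbuivoip.

zugbuivoip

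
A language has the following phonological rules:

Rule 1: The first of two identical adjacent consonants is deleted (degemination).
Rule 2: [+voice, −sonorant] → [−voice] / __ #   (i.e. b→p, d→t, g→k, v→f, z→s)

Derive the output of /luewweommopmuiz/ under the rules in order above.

Rule 1 (degemination): /ww/ is a geminate; the first /w/ deletes. /mm/ is a geminate; the first /m/ deletes. /luewweommopmuiz/ → lueweomopmuiz.
Rule 2 (final devoicing): /z/ is a voiced obstruent in word-final position, so it devoices to [s]. /lueweomopmuiz/ → lueweomopmuis.

lueweomopmuis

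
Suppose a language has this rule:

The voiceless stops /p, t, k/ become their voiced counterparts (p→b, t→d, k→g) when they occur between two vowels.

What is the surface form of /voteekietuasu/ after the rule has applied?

/t/ is a voiceless stop between vowels /o/ and /e/, so it voices to [d].
/k/ is a voiceless stop between vowels /e/ and /i/, so it voices to [g].
/t/ is a voiceless stop between vowels /e/ and /u/, so it voices to [d].
Surface form: [vodeegieduasu].

vodeegieduasu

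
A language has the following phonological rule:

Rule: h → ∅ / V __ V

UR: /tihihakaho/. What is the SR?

tiiakao

/h/ occurs between vowels /i/ and /i/, so it deletes.
/h/ occurs between vowels /i/ and /a/, so it deletes.
/h/ occurs between vowels /a/ and /o/, so it deletes.
Surface form: [tiiakao].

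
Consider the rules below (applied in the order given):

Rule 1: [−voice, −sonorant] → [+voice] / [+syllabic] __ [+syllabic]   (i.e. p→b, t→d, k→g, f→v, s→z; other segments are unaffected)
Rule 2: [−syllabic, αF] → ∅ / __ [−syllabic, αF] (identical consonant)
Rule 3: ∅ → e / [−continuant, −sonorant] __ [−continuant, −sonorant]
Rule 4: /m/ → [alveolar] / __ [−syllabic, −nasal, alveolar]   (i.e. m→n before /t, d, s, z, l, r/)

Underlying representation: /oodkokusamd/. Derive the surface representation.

oodekoguzand

Rule 1 (intervocalic voicing): /k/ is a voiceless obstruent between vowels /o/ and /u/, so it voices to [g]. /s/ is a voiceless obstruent between vowels /u/ and /a/, so it voices to [z]. /oodkokusamd/ → oodkoguzamd.
Rule 2 (degemination): no segment meets the environment; /oodkoguzamd/ is unchanged.
Rule 3 (stop-cluster e-epenthesis): /d/ and /k/ form a stop–stop cluster, so [e] is inserted between them. /oodkoguzamd/ → oodekoguzamd.
Rule 4 (nasal place assimilation): /m/ precedes the alveolar consonant /d/, so it assimilates in place to [n]. /oodekoguzamd/ → oodekoguzand.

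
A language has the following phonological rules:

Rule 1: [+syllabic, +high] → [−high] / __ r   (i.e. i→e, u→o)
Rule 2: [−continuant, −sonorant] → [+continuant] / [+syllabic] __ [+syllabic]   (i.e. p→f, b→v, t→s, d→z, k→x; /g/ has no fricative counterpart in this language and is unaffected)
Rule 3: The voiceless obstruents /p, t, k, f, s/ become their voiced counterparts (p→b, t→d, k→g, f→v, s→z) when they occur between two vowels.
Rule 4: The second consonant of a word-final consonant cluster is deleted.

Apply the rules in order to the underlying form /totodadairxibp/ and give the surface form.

Rule 1 (pre-rhotic lowering): /i/ is a high vowel immediately before /r/, so it lowers to [e]. /totodadairxibp/ → totodadaerxibp.
Rule 2 (intervocalic spirantization): /t/ is a stop between vowels /o/ and /o/, so it spirantizes to the fricative [s]. /d/ is a stop between vowels /o/ and /a/, so it spirantizes to the fricative [z]. /d/ is a stop between vowels /a/ and /a/, so it spirantizes to the fricative [z]. /totodadaerxibp/ → tosozazaerxibp.
Rule 3 (intervocalic voicing): /s/ is a voiceless obstruent between vowels /o/ and /o/, so it voices to [z]. /tosozazaerxibp/ → tozozazaerxibp.
Rule 4 (final cluster simplification): /p/ is the second consonant of a word-final cluster /bp/, so it deletes. /tozozazaerxibp/ → tozozazaerxib.

tozozazaerxib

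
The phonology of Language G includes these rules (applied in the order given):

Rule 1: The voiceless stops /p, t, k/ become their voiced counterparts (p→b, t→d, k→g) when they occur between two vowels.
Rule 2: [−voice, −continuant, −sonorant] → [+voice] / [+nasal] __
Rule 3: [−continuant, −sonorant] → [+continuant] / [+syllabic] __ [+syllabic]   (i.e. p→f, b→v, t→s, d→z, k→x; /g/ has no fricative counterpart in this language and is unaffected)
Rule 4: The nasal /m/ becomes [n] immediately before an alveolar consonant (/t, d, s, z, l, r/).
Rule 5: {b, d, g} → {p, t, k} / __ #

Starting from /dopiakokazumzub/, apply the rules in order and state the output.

doviagogazunzup

Rule 1 (intervocalic voicing): /p/ is a voiceless stop between vowels /o/ and /i/, so it voices to [b]. /k/ is a voiceless stop between vowels /a/ and /o/, so it voices to [g]. /k/ is a voiceless stop between vowels /o/ and /a/, so it voices to [g]. /dopiakokazumzub/ → dobiagogazumzub.
Rule 2 (post-nasal voicing): no segment meets the environment; /dobiagogazumzub/ is unchanged.
Rule 3 (intervocalic spirantization): /b/ is a stop between vowels /o/ and /i/, so it spirantizes to the fricative [v]. /dobiagogazumzub/ → doviagogazumzub.
Rule 4 (nasal place assimilation): /m/ precedes the alveolar consonant /z/, so it assimilates in place to [n]. /doviagogazumzub/ → doviagogazunzub.
Rule 5 (final devoicing): /b/ is a voiced stop in word-final position, so it devoices to [p]. /doviagogazunzub/ → doviagogazunzup.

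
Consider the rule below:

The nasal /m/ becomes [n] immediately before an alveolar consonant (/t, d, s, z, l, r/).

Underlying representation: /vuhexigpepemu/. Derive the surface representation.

No segment of /vuhexigpepemu/ meets the structural description of the rule, so the form surfaces unchanged.

vuhexigpepemu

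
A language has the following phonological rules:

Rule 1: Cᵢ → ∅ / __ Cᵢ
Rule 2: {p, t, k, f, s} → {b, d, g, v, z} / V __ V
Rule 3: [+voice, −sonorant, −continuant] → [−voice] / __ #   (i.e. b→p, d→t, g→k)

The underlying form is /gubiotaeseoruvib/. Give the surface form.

Rule 1 (degemination): no segment meets the environment; /gubiotaeseoruvib/ is unchanged.
Rule 2 (intervocalic voicing): /t/ is a voiceless obstruent between vowels /o/ and /a/, so it voices to [d]. /s/ is a voiceless obstruent between vowels /e/ and /e/, so it voices to [z]. /gubiotaeseoruvib/ → gubiodaezeoruvib.
Rule 3 (final devoicing): /b/ is a voiced stop in word-final position, so it devoices to [p]. /gubiodaezeoruvib/ → gubiodaezeoruvip.

gubiodaezeoruvip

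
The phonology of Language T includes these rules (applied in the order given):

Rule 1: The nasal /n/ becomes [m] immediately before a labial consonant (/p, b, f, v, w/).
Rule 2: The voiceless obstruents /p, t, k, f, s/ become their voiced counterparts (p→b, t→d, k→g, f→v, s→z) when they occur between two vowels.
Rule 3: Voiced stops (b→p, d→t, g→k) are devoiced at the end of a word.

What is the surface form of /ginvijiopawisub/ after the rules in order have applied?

Rule 1 (nasal place assimilation): /n/ precedes the labial consonant /v/, so it assimilates in place to [m]. /ginvijiopawisub/ → gimvijiopawisub.
Rule 2 (intervocalic voicing): /p/ is a voiceless obstruent between vowels /o/ and /a/, so it voices to [b]. /s/ is a voiceless obstruent between vowels /i/ and /u/, so it voices to [z]. /gimvijiopawisub/ → gimvijiobawizub.
Rule 3 (final devoicing): /b/ is a voiced stop in word-final position, so it devoices to [p]. /gimvijiobawizub/ → gimvijiobawizup.

gimvijiobawizup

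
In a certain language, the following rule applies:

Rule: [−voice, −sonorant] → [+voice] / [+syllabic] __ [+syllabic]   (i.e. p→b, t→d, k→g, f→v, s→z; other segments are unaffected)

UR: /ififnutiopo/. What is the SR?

Scanning /ififnutiopo/: /f/ is a voiceless obstruent between vowels /i/ and /i/, so it voices to [v]; /f/ at position 4 is not in the conditioning environment; /t/ is a voiceless obstruent between vowels /u/ and /i/, so it voices to [d]; /p/ is a voiceless obstruent between vowels /o/ and /o/, so it voices to [b].
Result: [ivifnudiobo].

ivifnudiobo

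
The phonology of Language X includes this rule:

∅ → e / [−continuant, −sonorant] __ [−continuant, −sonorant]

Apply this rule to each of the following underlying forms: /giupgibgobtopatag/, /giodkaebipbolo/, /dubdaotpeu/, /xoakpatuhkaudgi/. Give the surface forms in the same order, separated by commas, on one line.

/giupgibgobtopatag/: /p/ and /g/ form a stop–stop cluster, so [e] is inserted between them. /b/ and /g/ form a stop–stop cluster, so [e] is inserted between them. /b/ and /t/ form a stop–stop cluster, so [e] is inserted between them. → [giupegibegobetopatag].
/giodkaebipbolo/: /d/ and /k/ form a stop–stop cluster, so [e] is inserted between them. /p/ and /b/ form a stop–stop cluster, so [e] is inserted between them. → [giodekaebipebolo].
/dubdaotpeu/: /b/ and /d/ form a stop–stop cluster, so [e] is inserted between them. /t/ and /p/ form a stop–stop cluster, so [e] is inserted between them. → [dubedaotepeu].
/xoakpatuhkaudgi/: /k/ and /p/ form a stop–stop cluster, so [e] is inserted between them. /d/ and /g/ form a stop–stop cluster, so [e] is inserted between them. → [xoakepatuhkaudegi].

giupegibegobetopatag, giodekaebipebolo, dubedaotepeu, xoakepatuhkaudegi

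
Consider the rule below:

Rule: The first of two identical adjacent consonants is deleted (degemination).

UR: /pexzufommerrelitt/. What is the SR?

pexzufomerelit

/mm/ is a geminate; the first /m/ deletes.
/rr/ is a geminate; the first /r/ deletes.
/tt/ is a geminate; the first /t/ deletes.
The other instances of /p/, /x/, /z/, /f/, /m/, /r/, /l/, /t/ do not occur in the required environment and remain unchanged.
Surface form: [pexzufomerelit].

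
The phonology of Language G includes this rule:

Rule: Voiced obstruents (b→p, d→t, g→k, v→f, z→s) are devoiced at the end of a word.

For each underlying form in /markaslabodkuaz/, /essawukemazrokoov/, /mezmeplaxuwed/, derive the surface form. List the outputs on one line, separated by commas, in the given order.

/markaslabodkuaz/: /z/ is a voiced obstruent in word-final position, so it devoices to [s]. → [markaslabodkuas].
/essawukemazrokoov/: /v/ is a voiced obstruent in word-final position, so it devoices to [f]. → [essawukemazrokoof].
/mezmeplaxuwed/: /d/ is a voiced obstruent in word-final position, so it devoices to [t]. → [mezmeplaxuwet].

markaslabodkuas, essawukemazrokoof, mezmeplaxuwet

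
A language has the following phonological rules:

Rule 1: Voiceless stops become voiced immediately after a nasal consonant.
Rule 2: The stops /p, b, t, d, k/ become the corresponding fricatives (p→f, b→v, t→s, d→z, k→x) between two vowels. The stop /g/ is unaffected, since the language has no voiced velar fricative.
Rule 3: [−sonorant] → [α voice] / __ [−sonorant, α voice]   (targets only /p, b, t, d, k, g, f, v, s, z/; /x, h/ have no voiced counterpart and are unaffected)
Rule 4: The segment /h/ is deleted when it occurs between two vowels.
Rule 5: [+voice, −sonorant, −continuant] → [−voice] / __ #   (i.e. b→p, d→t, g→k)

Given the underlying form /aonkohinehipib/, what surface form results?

Rule 1 (post-nasal voicing): /k/ is a voiceless stop immediately after the nasal /n/, so it voices to [g]. /aonkohinehipib/ → aongohinehipib.
Rule 2 (intervocalic spirantization): /p/ is a stop between vowels /i/ and /i/, so it spirantizes to the fricative [f]. /aongohinehipib/ → aongohinehifib.
Rule 3 (regressive voicing assimilation): no segment meets the environment; /aongohinehifib/ is unchanged.
Rule 4 (intervocalic h-deletion): /h/ occurs between vowels /o/ and /i/, so it deletes. /h/ occurs between vowels /e/ and /i/, so it deletes. /aongohinehifib/ → aongoineifib.
Rule 5 (final devoicing): /b/ is a voiced stop in word-final position, so it devoices to [p]. /aongoineifib/ → aongoineifip.

aongoineifip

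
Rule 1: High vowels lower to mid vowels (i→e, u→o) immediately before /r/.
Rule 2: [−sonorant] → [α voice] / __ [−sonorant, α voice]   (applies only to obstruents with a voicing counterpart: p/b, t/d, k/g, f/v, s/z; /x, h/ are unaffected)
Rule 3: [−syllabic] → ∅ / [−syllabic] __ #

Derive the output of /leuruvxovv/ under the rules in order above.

Rule 1 (pre-rhotic lowering): /u/ is a high vowel immediately before /r/, so it lowers to [o]. /leuruvxovv/ → leoruvxovv.
Rule 2 (regressive voicing assimilation): /v/ precedes the voiceless obstruent /x/, so it devoices to [f] by assimilation. /leoruvxovv/ → leorufxovv.
Rule 3 (final cluster simplification): /v/ is the second consonant of a word-final cluster /vv/, so it deletes. /leorufxovv/ → leorufxov.

leorufxov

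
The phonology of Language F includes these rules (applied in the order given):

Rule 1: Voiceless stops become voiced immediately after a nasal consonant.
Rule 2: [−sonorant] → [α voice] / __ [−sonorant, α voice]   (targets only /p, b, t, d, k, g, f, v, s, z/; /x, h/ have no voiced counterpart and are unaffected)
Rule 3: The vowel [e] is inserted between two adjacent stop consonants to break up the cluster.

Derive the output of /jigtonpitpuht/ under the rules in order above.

jiketonbitepuht

Rule 1 (post-nasal voicing): /p/ is a voiceless stop immediately after the nasal /n/, so it voices to [b]. /jigtonpitpuht/ → jigtonbitpuht.
Rule 2 (regressive voicing assimilation): /g/ precedes the voiceless obstruent /t/, so it devoices to [k] by assimilation. /jigtonbitpuht/ → jiktonbitpuht.
Rule 3 (stop-cluster e-epenthesis): /k/ and /t/ form a stop–stop cluster, so [e] is inserted between them. /t/ and /p/ form a stop–stop cluster, so [e] is inserted between them. /jiktonbitpuht/ → jiketonbitepuht.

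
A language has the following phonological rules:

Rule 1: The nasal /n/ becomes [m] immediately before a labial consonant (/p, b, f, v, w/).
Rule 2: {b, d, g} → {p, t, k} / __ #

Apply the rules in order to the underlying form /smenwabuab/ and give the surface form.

smemwabuap

Rule 1 (nasal place assimilation): /n/ precedes the labial consonant /w/, so it assimilates in place to [m]. /smenwabuab/ → smemwabuab.
Rule 2 (final devoicing): /b/ is a voiced stop in word-final position, so it devoices to [p]. /smemwabuab/ → smemwabuap.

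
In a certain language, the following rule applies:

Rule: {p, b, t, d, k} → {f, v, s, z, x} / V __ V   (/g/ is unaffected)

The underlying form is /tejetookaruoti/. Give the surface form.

tejesooxaruosi

/t/ is a stop between vowels /e/ and /o/, so it spirantizes to the fricative [s].
/k/ is a stop between vowels /o/ and /a/, so it spirantizes to the fricative [x].
/t/ is a stop between vowels /o/ and /i/, so it spirantizes to the fricative [s].
The other instance of /t/ does not occur in the required environment and remains unchanged.
Surface form: [tejesooxaruosi].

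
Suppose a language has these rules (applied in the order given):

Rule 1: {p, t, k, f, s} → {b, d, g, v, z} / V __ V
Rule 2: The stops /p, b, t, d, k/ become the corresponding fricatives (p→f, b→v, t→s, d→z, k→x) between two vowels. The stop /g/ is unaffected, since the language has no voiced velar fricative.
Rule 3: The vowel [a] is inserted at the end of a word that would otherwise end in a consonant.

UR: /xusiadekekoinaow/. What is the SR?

Rule 1 (intervocalic voicing): /s/ is a voiceless obstruent between vowels /u/ and /i/, so it voices to [z]. /k/ is a voiceless obstruent between vowels /e/ and /e/, so it voices to [g]. /k/ is a voiceless obstruent between vowels /e/ and /o/, so it voices to [g]. /xusiadekekoinaow/ → xuziadegegoinaow.
Rule 2 (intervocalic spirantization): /d/ is a stop between vowels /a/ and /e/, so it spirantizes to the fricative [z]. /xuziadegegoinaow/ → xuziazegegoinaow.
Rule 3 (final a-epenthesis): the form ends in the consonant /w/, so [a] is inserted word-finally. /xuziazegegoinaow/ → xuziazegegoinaowa.

xuziazegegoinaowa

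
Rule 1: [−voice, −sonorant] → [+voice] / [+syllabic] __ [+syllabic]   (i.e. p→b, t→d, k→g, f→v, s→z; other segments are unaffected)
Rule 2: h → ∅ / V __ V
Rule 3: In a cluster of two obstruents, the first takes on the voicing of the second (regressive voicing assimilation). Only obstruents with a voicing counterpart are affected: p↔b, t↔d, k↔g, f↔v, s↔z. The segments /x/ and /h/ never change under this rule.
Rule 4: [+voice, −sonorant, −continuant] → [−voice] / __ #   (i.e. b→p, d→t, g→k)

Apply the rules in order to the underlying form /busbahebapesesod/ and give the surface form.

Rule 1 (intervocalic voicing): /p/ is a voiceless obstruent between vowels /a/ and /e/, so it voices to [b]. /s/ is a voiceless obstruent between vowels /e/ and /e/, so it voices to [z]. /s/ is a voiceless obstruent between vowels /e/ and /o/, so it voices to [z]. /busbahebapesesod/ → busbahebabezezod.
Rule 2 (intervocalic h-deletion): /h/ occurs between vowels /a/ and /e/, so it deletes. /busbahebabezezod/ → busbaebabezezod.
Rule 3 (regressive voicing assimilation): /s/ precedes the voiced obstruent /b/, so it voices to [z] by assimilation. /busbaebabezezod/ → buzbaebabezezod.
Rule 4 (final devoicing): /d/ is a voiced stop in word-final position, so it devoices to [t]. /buzbaebabezezod/ → buzbaebabezezot.

buzbaebabezezot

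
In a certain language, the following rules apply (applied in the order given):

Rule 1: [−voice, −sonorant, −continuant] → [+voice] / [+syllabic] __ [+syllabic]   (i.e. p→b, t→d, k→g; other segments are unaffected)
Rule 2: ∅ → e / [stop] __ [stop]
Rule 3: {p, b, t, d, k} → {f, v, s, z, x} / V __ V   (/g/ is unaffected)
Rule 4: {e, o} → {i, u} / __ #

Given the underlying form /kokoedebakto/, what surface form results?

Rule 1 (intervocalic voicing): /k/ is a voiceless stop between vowels /o/ and /o/, so it voices to [g]. /kokoedebakto/ → kogoedebakto.
Rule 2 (stop-cluster e-epenthesis): /k/ and /t/ form a stop–stop cluster, so [e] is inserted between them. /kogoedebakto/ → kogoedebaketo.
Rule 3 (intervocalic spirantization): /d/ is a stop between vowels /e/ and /e/, so it spirantizes to the fricative [z]. /b/ is a stop between vowels /e/ and /a/, so it spirantizes to the fricative [v]. /k/ is a stop between vowels /a/ and /e/, so it spirantizes to the fricative [x]. /t/ is a stop between vowels /e/ and /o/, so it spirantizes to the fricative [s]. /kogoedebaketo/ → kogoezevaxeso.
Rule 4 (final vowel raising): /o/ is a mid vowel in word-final position, so it raises to [u]. /kogoezevaxeso/ → kogoezevaxesu.

kogoezevaxesu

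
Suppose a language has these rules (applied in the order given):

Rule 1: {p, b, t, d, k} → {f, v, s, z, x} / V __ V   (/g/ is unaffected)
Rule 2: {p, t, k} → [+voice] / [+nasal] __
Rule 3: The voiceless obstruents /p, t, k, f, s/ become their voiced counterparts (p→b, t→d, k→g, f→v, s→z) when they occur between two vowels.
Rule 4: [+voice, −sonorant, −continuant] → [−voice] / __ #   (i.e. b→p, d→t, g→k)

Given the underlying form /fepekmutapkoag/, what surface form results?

fevekmuzapkoak

Rule 1 (intervocalic spirantization): /p/ is a stop between vowels /e/ and /e/, so it spirantizes to the fricative [f]. /t/ is a stop between vowels /u/ and /a/, so it spirantizes to the fricative [s]. /fepekmutapkoag/ → fefekmusapkoag.
Rule 2 (post-nasal voicing): no segment meets the environment; /fefekmusapkoag/ is unchanged.
Rule 3 (intervocalic voicing): /f/ is a voiceless obstruent between vowels /e/ and /e/, so it voices to [v]. /s/ is a voiceless obstruent between vowels /u/ and /a/, so it voices to [z]. /fefekmusapkoag/ → fevekmuzapkoag.
Rule 4 (final devoicing): /g/ is a voiced stop in word-final position, so it devoices to [k]. /fevekmuzapkoag/ → fevekmuzapkoak.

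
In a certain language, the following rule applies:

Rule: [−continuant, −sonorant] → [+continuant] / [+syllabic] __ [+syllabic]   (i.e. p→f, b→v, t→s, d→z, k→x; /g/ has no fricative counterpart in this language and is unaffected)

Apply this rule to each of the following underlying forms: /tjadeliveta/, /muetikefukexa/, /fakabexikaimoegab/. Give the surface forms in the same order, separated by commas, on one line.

tjazelivesa, muesixefuxexa, faxavexixaimoegab

/tjadeliveta/: /d/ is a stop between vowels /a/ and /e/, so it spirantizes to the fricative [z]. /t/ is a stop between vowels /e/ and /a/, so it spirantizes to the fricative [s]. → [tjazelivesa].
/muetikefukexa/: /t/ is a stop between vowels /e/ and /i/, so it spirantizes to the fricative [s]. /k/ is a stop between vowels /i/ and /e/, so it spirantizes to the fricative [x]. /k/ is a stop between vowels /u/ and /e/, so it spirantizes to the fricative [x]. → [muesixefuxexa].
/fakabexikaimoegab/: /k/ is a stop between vowels /a/ and /a/, so it spirantizes to the fricative [x]. /b/ is a stop between vowels /a/ and /e/, so it spirantizes to the fricative [v]. /k/ is a stop between vowels /i/ and /a/, so it spirantizes to the fricative [x]. → [faxavexixaimoegab].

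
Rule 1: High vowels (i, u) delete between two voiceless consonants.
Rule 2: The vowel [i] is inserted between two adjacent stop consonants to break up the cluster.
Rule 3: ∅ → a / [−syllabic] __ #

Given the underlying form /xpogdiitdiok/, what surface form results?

Rule 1 (high vowel syncope): no segment meets the environment; /xpogdiitdiok/ is unchanged.
Rule 2 (stop-cluster i-epenthesis): /g/ and /d/ form a stop–stop cluster, so [i] is inserted between them. /t/ and /d/ form a stop–stop cluster, so [i] is inserted between them. /xpogdiitdiok/ → xpogidiitidiok.
Rule 3 (final a-epenthesis): the form ends in the consonant /k/, so [a] is inserted word-finally. /xpogidiitidiok/ → xpogidiitidioka.

xpogidiitidioka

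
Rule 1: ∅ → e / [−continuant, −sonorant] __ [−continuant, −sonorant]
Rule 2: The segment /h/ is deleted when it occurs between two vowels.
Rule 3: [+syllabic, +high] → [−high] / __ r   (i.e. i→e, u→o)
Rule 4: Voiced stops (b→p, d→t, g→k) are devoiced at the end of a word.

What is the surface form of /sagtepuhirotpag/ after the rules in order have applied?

Rule 1 (stop-cluster e-epenthesis): /g/ and /t/ form a stop–stop cluster, so [e] is inserted between them. /t/ and /p/ form a stop–stop cluster, so [e] is inserted between them. /sagtepuhirotpag/ → sagetepuhirotepag.
Rule 2 (intervocalic h-deletion): /h/ occurs between vowels /u/ and /i/, so it deletes. /sagetepuhirotepag/ → sagetepuirotepag.
Rule 3 (pre-rhotic lowering): /i/ is a high vowel immediately before /r/, so it lowers to [e]. /sagetepuirotepag/ → sagetepuerotepag.
Rule 4 (final devoicing): /g/ is a voiced stop in word-final position, so it devoices to [k]. /sagetepuerotepag/ → sagetepuerotepak.

sagetepuerotepak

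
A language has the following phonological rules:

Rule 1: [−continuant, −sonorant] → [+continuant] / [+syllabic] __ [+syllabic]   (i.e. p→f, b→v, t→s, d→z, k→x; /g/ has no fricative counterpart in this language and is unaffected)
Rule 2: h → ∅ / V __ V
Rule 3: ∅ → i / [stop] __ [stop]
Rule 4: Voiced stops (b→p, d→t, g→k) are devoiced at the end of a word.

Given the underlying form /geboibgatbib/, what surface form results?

Rule 1 (intervocalic spirantization): /b/ is a stop between vowels /e/ and /o/, so it spirantizes to the fricative [v]. /geboibgatbib/ → gevoibgatbib.
Rule 2 (intervocalic h-deletion): no segment meets the environment; /gevoibgatbib/ is unchanged.
Rule 3 (stop-cluster i-epenthesis): /b/ and /g/ form a stop–stop cluster, so [i] is inserted between them. /t/ and /b/ form a stop–stop cluster, so [i] is inserted between them. /gevoibgatbib/ → gevoibigatibib.
Rule 4 (final devoicing): /b/ is a voiced stop in word-final position, so it devoices to [p]. /gevoibigatibib/ → gevoibigatibip.

gevoibigatibip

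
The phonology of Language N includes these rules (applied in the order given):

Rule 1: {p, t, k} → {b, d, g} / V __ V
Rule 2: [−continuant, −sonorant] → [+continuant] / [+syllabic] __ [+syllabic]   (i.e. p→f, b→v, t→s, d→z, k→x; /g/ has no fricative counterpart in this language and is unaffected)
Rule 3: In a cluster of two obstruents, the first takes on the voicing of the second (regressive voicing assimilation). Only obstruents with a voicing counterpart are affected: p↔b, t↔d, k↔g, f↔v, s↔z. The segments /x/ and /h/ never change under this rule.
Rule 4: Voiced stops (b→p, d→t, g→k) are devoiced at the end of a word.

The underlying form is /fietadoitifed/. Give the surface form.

Rule 1 (intervocalic voicing): /t/ is a voiceless stop between vowels /e/ and /a/, so it voices to [d]. /t/ is a voiceless stop between vowels /i/ and /i/, so it voices to [d]. /fietadoitifed/ → fiedadoidifed.
Rule 2 (intervocalic spirantization): /d/ is a stop between vowels /e/ and /a/, so it spirantizes to the fricative [z]. /d/ is a stop between vowels /a/ and /o/, so it spirantizes to the fricative [z]. /d/ is a stop between vowels /i/ and /i/, so it spirantizes to the fricative [z]. /fiedadoidifed/ → fiezazoizifed.
Rule 3 (regressive voicing assimilation): no segment meets the environment; /fiezazoizifed/ is unchanged.
Rule 4 (final devoicing): /d/ is a voiced stop in word-final position, so it devoices to [t]. /fiezazoizifed/ → fiezazoizifet.

fiezazoizifet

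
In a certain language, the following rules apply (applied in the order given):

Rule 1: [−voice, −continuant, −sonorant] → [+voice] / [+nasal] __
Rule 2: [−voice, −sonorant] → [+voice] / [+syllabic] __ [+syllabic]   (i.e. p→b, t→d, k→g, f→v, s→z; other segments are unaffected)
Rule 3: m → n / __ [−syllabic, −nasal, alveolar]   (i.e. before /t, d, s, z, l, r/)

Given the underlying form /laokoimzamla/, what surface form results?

laogoinzanla

Rule 1 (post-nasal voicing): no segment meets the environment; /laokoimzamla/ is unchanged.
Rule 2 (intervocalic voicing): /k/ is a voiceless obstruent between vowels /o/ and /o/, so it voices to [g]. /laokoimzamla/ → laogoimzamla.
Rule 3 (nasal place assimilation): /m/ precedes the alveolar consonant /z/, so it assimilates in place to [n]. /m/ precedes the alveolar consonant /l/, so it assimilates in place to [n]. /laogoimzamla/ → laogoinzanla.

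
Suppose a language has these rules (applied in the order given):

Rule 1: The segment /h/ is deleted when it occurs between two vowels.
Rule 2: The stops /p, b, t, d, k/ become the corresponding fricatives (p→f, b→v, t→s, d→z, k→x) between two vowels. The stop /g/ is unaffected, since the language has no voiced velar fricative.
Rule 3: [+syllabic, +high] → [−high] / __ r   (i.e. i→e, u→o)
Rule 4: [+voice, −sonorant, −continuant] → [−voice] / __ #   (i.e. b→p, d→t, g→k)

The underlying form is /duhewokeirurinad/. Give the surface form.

duewoxeerorinat

Rule 1 (intervocalic h-deletion): /h/ occurs between vowels /u/ and /e/, so it deletes. /duhewokeirurinad/ → duewokeirurinad.
Rule 2 (intervocalic spirantization): /k/ is a stop between vowels /o/ and /e/, so it spirantizes to the fricative [x]. /duewokeirurinad/ → duewoxeirurinad.
Rule 3 (pre-rhotic lowering): /i/ is a high vowel immediately before /r/, so it lowers to [e]. /u/ is a high vowel immediately before /r/, so it lowers to [o]. /duewoxeirurinad/ → duewoxeerorinad.
Rule 4 (final devoicing): /d/ is a voiced stop in word-final position, so it devoices to [t]. /duewoxeerorinad/ → duewoxeerorinat.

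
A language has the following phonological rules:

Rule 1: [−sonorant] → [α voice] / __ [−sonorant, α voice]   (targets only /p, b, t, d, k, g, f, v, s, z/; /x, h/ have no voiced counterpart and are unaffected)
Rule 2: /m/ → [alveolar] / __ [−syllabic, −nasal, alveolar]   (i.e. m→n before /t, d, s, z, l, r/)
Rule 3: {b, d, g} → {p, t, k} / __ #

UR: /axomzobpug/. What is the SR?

axonzoppuk

Rule 1 (regressive voicing assimilation): /b/ precedes the voiceless obstruent /p/, so it devoices to [p] by assimilation. /axomzobpug/ → axomzoppug.
Rule 2 (nasal place assimilation): /m/ precedes the alveolar consonant /z/, so it assimilates in place to [n]. /axomzoppug/ → axonzoppug.
Rule 3 (final devoicing): /g/ is a voiced stop in word-final position, so it devoices to [k]. /axonzoppug/ → axonzoppuk.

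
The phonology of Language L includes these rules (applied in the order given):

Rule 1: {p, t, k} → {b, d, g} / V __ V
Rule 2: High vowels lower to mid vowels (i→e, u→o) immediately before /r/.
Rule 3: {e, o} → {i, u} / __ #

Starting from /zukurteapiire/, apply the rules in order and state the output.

Rule 1 (intervocalic voicing): /k/ is a voiceless stop between vowels /u/ and /u/, so it voices to [g]. /p/ is a voiceless stop between vowels /a/ and /i/, so it voices to [b]. /zukurteapiire/ → zugurteabiire.
Rule 2 (pre-rhotic lowering): /u/ is a high vowel immediately before /r/, so it lowers to [o]. /i/ is a high vowel immediately before /r/, so it lowers to [e]. /zugurteabiire/ → zugorteabiere.
Rule 3 (final vowel raising): /e/ is a mid vowel in word-final position, so it raises to [i]. /zugorteabiere/ → zugorteabieri.

zugorteabieri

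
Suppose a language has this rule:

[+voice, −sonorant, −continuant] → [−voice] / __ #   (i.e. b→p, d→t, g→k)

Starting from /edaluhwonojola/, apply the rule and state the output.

No segment of /edaluhwonojola/ meets the structural description of the rule, so the form surfaces unchanged.

edaluhwonojola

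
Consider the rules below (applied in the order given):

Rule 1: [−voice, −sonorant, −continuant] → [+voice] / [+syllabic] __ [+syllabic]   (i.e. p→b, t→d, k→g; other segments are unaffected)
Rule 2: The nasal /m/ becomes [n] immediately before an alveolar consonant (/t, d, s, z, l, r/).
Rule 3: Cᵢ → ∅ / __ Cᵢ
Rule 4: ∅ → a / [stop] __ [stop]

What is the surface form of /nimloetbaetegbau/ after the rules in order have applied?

Rule 1 (intervocalic voicing): /t/ is a voiceless stop between vowels /e/ and /e/, so it voices to [d]. /nimloetbaetegbau/ → nimloetbaedegbau.
Rule 2 (nasal place assimilation): /m/ precedes the alveolar consonant /l/, so it assimilates in place to [n]. /nimloetbaedegbau/ → ninloetbaedegbau.
Rule 3 (degemination): no segment meets the environment; /ninloetbaedegbau/ is unchanged.
Rule 4 (stop-cluster a-epenthesis): /t/ and /b/ form a stop–stop cluster, so [a] is inserted between them. /g/ and /b/ form a stop–stop cluster, so [a] is inserted between them. /ninloetbaedegbau/ → ninloetabaedegabau.

ninloetabaedegabau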